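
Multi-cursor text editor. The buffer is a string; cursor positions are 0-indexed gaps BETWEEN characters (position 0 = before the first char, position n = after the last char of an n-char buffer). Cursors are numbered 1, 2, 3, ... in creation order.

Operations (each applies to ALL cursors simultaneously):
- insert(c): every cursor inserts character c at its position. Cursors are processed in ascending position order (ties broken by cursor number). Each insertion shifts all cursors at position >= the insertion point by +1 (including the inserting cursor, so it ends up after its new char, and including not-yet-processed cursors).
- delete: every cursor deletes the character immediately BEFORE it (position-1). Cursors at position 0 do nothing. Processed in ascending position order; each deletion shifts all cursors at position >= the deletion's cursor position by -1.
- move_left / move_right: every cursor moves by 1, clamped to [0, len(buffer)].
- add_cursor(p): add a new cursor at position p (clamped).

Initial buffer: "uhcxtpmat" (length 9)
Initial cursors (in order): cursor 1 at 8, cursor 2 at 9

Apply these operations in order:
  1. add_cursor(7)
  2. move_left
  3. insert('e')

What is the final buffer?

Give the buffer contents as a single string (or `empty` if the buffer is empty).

Answer: uhcxtpemeaet

Derivation:
After op 1 (add_cursor(7)): buffer="uhcxtpmat" (len 9), cursors c3@7 c1@8 c2@9, authorship .........
After op 2 (move_left): buffer="uhcxtpmat" (len 9), cursors c3@6 c1@7 c2@8, authorship .........
After op 3 (insert('e')): buffer="uhcxtpemeaet" (len 12), cursors c3@7 c1@9 c2@11, authorship ......3.1.2.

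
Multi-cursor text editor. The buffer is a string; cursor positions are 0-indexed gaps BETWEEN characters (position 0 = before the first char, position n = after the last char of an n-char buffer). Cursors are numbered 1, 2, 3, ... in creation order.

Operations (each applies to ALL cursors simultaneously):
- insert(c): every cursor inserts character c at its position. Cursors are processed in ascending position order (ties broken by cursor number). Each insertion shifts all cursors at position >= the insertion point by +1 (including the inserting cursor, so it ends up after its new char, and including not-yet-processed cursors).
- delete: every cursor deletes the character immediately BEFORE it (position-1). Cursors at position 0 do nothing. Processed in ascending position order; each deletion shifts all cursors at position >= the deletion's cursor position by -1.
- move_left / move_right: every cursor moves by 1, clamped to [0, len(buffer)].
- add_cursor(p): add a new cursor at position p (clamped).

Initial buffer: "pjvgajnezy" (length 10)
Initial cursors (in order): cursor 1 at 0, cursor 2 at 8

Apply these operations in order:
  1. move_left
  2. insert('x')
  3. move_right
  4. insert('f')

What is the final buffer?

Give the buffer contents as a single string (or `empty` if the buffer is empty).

After op 1 (move_left): buffer="pjvgajnezy" (len 10), cursors c1@0 c2@7, authorship ..........
After op 2 (insert('x')): buffer="xpjvgajnxezy" (len 12), cursors c1@1 c2@9, authorship 1.......2...
After op 3 (move_right): buffer="xpjvgajnxezy" (len 12), cursors c1@2 c2@10, authorship 1.......2...
After op 4 (insert('f')): buffer="xpfjvgajnxefzy" (len 14), cursors c1@3 c2@12, authorship 1.1......2.2..

Answer: xpfjvgajnxefzy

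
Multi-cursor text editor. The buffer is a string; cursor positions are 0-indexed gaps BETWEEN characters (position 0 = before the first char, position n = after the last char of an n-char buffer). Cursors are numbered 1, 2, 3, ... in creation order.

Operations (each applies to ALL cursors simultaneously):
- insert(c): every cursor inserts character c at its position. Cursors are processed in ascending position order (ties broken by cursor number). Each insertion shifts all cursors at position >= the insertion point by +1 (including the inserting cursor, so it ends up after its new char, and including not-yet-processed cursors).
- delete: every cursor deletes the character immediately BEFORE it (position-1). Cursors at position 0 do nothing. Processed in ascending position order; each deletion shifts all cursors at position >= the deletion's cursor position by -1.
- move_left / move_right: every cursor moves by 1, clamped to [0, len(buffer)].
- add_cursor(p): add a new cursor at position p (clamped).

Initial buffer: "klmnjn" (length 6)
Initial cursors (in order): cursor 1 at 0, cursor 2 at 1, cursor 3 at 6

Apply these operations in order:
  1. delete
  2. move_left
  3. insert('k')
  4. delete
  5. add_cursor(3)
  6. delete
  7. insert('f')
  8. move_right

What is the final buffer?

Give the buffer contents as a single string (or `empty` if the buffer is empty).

Answer: fflffj

Derivation:
After op 1 (delete): buffer="lmnj" (len 4), cursors c1@0 c2@0 c3@4, authorship ....
After op 2 (move_left): buffer="lmnj" (len 4), cursors c1@0 c2@0 c3@3, authorship ....
After op 3 (insert('k')): buffer="kklmnkj" (len 7), cursors c1@2 c2@2 c3@6, authorship 12...3.
After op 4 (delete): buffer="lmnj" (len 4), cursors c1@0 c2@0 c3@3, authorship ....
After op 5 (add_cursor(3)): buffer="lmnj" (len 4), cursors c1@0 c2@0 c3@3 c4@3, authorship ....
After op 6 (delete): buffer="lj" (len 2), cursors c1@0 c2@0 c3@1 c4@1, authorship ..
After op 7 (insert('f')): buffer="fflffj" (len 6), cursors c1@2 c2@2 c3@5 c4@5, authorship 12.34.
After op 8 (move_right): buffer="fflffj" (len 6), cursors c1@3 c2@3 c3@6 c4@6, authorship 12.34.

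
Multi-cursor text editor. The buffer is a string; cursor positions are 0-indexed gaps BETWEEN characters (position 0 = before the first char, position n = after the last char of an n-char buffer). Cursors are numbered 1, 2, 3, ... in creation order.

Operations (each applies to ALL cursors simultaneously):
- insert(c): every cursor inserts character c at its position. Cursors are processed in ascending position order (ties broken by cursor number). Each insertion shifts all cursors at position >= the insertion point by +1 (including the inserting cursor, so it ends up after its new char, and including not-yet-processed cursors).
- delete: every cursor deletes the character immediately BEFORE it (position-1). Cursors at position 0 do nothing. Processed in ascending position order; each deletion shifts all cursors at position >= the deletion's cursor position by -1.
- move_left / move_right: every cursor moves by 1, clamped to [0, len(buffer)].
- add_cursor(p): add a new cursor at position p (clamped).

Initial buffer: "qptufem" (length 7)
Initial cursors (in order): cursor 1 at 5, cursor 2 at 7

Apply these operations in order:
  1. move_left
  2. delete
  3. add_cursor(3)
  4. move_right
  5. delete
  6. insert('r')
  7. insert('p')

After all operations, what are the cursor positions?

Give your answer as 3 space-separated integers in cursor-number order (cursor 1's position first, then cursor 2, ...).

Answer: 8 8 8

Derivation:
After op 1 (move_left): buffer="qptufem" (len 7), cursors c1@4 c2@6, authorship .......
After op 2 (delete): buffer="qptfm" (len 5), cursors c1@3 c2@4, authorship .....
After op 3 (add_cursor(3)): buffer="qptfm" (len 5), cursors c1@3 c3@3 c2@4, authorship .....
After op 4 (move_right): buffer="qptfm" (len 5), cursors c1@4 c3@4 c2@5, authorship .....
After op 5 (delete): buffer="qp" (len 2), cursors c1@2 c2@2 c3@2, authorship ..
After op 6 (insert('r')): buffer="qprrr" (len 5), cursors c1@5 c2@5 c3@5, authorship ..123
After op 7 (insert('p')): buffer="qprrrppp" (len 8), cursors c1@8 c2@8 c3@8, authorship ..123123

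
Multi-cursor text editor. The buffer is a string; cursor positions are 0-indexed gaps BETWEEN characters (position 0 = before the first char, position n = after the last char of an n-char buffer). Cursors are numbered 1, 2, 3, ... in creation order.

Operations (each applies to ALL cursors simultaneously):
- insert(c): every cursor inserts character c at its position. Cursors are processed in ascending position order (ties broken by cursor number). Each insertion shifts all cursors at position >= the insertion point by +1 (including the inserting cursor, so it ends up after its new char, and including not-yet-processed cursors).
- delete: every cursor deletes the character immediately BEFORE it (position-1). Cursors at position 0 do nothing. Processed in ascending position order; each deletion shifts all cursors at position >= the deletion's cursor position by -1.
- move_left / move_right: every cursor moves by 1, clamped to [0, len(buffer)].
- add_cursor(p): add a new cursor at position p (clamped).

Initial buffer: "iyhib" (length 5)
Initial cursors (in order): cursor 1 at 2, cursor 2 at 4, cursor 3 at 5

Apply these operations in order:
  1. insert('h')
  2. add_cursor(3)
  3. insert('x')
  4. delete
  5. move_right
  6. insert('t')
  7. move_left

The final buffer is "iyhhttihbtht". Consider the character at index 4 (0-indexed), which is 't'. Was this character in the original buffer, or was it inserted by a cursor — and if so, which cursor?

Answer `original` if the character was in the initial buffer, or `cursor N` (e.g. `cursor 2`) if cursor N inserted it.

After op 1 (insert('h')): buffer="iyhhihbh" (len 8), cursors c1@3 c2@6 c3@8, authorship ..1..2.3
After op 2 (add_cursor(3)): buffer="iyhhihbh" (len 8), cursors c1@3 c4@3 c2@6 c3@8, authorship ..1..2.3
After op 3 (insert('x')): buffer="iyhxxhihxbhx" (len 12), cursors c1@5 c4@5 c2@9 c3@12, authorship ..114..22.33
After op 4 (delete): buffer="iyhhihbh" (len 8), cursors c1@3 c4@3 c2@6 c3@8, authorship ..1..2.3
After op 5 (move_right): buffer="iyhhihbh" (len 8), cursors c1@4 c4@4 c2@7 c3@8, authorship ..1..2.3
After op 6 (insert('t')): buffer="iyhhttihbtht" (len 12), cursors c1@6 c4@6 c2@10 c3@12, authorship ..1.14.2.233
After op 7 (move_left): buffer="iyhhttihbtht" (len 12), cursors c1@5 c4@5 c2@9 c3@11, authorship ..1.14.2.233
Authorship (.=original, N=cursor N): . . 1 . 1 4 . 2 . 2 3 3
Index 4: author = 1

Answer: cursor 1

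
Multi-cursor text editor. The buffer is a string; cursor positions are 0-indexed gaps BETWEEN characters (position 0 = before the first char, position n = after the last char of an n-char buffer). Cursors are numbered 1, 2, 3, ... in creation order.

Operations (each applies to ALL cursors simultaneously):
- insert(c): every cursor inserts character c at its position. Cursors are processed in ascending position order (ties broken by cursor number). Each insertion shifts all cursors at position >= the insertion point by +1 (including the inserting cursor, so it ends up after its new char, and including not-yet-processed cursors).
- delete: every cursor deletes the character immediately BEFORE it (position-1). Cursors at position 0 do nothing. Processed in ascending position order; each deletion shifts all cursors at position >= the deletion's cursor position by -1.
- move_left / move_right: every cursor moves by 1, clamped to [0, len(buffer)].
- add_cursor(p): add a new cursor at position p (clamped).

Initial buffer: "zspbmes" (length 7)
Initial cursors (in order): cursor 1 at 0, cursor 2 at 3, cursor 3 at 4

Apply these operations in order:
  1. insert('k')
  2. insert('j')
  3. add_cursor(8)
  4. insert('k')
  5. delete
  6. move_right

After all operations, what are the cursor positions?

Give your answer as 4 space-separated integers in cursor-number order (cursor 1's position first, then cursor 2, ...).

Answer: 3 8 11 9

Derivation:
After op 1 (insert('k')): buffer="kzspkbkmes" (len 10), cursors c1@1 c2@5 c3@7, authorship 1...2.3...
After op 2 (insert('j')): buffer="kjzspkjbkjmes" (len 13), cursors c1@2 c2@7 c3@10, authorship 11...22.33...
After op 3 (add_cursor(8)): buffer="kjzspkjbkjmes" (len 13), cursors c1@2 c2@7 c4@8 c3@10, authorship 11...22.33...
After op 4 (insert('k')): buffer="kjkzspkjkbkkjkmes" (len 17), cursors c1@3 c2@9 c4@11 c3@14, authorship 111...222.4333...
After op 5 (delete): buffer="kjzspkjbkjmes" (len 13), cursors c1@2 c2@7 c4@8 c3@10, authorship 11...22.33...
After op 6 (move_right): buffer="kjzspkjbkjmes" (len 13), cursors c1@3 c2@8 c4@9 c3@11, authorship 11...22.33...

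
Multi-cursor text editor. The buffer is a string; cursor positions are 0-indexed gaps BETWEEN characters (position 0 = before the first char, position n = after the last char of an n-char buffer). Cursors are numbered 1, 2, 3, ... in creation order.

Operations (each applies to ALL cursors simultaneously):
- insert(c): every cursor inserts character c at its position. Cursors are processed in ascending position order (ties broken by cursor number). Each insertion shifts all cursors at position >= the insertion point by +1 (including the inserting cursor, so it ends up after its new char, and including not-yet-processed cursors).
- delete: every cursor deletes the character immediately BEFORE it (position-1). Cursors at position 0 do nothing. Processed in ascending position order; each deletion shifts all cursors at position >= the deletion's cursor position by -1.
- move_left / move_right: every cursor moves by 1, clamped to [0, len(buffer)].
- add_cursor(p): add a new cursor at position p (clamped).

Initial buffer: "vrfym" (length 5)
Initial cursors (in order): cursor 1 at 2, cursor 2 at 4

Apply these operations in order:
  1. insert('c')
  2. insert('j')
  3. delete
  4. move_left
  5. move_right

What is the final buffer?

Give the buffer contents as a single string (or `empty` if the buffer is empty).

Answer: vrcfycm

Derivation:
After op 1 (insert('c')): buffer="vrcfycm" (len 7), cursors c1@3 c2@6, authorship ..1..2.
After op 2 (insert('j')): buffer="vrcjfycjm" (len 9), cursors c1@4 c2@8, authorship ..11..22.
After op 3 (delete): buffer="vrcfycm" (len 7), cursors c1@3 c2@6, authorship ..1..2.
After op 4 (move_left): buffer="vrcfycm" (len 7), cursors c1@2 c2@5, authorship ..1..2.
After op 5 (move_right): buffer="vrcfycm" (len 7), cursors c1@3 c2@6, authorship ..1..2.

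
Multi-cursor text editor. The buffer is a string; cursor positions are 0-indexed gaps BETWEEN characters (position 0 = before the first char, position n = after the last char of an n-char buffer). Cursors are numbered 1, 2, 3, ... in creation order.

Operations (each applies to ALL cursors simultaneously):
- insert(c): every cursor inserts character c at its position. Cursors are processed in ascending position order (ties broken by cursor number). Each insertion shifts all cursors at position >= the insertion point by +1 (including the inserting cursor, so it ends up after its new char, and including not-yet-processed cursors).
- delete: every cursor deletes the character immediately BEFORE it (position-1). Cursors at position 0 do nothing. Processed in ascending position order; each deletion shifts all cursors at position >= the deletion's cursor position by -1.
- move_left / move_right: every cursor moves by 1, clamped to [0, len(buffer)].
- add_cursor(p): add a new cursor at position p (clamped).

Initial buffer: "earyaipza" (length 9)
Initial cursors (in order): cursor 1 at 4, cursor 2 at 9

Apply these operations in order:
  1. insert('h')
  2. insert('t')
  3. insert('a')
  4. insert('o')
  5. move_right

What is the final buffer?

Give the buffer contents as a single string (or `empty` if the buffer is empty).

Answer: earyhtaoaipzahtao

Derivation:
After op 1 (insert('h')): buffer="earyhaipzah" (len 11), cursors c1@5 c2@11, authorship ....1.....2
After op 2 (insert('t')): buffer="earyhtaipzaht" (len 13), cursors c1@6 c2@13, authorship ....11.....22
After op 3 (insert('a')): buffer="earyhtaaipzahta" (len 15), cursors c1@7 c2@15, authorship ....111.....222
After op 4 (insert('o')): buffer="earyhtaoaipzahtao" (len 17), cursors c1@8 c2@17, authorship ....1111.....2222
After op 5 (move_right): buffer="earyhtaoaipzahtao" (len 17), cursors c1@9 c2@17, authorship ....1111.....2222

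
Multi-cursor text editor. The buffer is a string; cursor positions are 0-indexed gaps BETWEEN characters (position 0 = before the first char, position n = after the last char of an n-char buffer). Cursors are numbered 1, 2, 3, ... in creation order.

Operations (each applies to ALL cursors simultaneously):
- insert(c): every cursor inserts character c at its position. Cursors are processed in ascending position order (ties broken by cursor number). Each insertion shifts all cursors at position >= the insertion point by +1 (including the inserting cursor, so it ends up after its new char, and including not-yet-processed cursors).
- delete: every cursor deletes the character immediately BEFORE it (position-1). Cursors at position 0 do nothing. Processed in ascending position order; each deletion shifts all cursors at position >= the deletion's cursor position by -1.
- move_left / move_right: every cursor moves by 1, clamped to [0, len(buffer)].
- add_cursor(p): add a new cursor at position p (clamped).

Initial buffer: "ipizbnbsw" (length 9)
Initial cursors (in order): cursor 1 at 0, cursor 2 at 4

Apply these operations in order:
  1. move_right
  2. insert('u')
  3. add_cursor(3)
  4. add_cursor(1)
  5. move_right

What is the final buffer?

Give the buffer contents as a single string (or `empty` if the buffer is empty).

After op 1 (move_right): buffer="ipizbnbsw" (len 9), cursors c1@1 c2@5, authorship .........
After op 2 (insert('u')): buffer="iupizbunbsw" (len 11), cursors c1@2 c2@7, authorship .1....2....
After op 3 (add_cursor(3)): buffer="iupizbunbsw" (len 11), cursors c1@2 c3@3 c2@7, authorship .1....2....
After op 4 (add_cursor(1)): buffer="iupizbunbsw" (len 11), cursors c4@1 c1@2 c3@3 c2@7, authorship .1....2....
After op 5 (move_right): buffer="iupizbunbsw" (len 11), cursors c4@2 c1@3 c3@4 c2@8, authorship .1....2....

Answer: iupizbunbsw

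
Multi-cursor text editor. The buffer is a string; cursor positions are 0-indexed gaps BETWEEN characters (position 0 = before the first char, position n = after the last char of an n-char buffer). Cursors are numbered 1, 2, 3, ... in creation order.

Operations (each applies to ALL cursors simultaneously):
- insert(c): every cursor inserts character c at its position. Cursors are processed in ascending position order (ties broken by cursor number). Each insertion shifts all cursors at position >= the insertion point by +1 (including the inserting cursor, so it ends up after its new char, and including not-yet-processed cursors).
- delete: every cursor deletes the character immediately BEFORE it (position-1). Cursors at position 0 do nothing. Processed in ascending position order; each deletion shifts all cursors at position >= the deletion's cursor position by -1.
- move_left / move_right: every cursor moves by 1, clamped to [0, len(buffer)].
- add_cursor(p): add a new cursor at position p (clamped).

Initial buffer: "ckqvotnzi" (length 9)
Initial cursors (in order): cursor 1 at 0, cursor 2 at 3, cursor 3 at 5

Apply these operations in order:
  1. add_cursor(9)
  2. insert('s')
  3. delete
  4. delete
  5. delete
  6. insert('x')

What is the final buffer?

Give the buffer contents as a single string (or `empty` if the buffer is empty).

Answer: xcxxtnx

Derivation:
After op 1 (add_cursor(9)): buffer="ckqvotnzi" (len 9), cursors c1@0 c2@3 c3@5 c4@9, authorship .........
After op 2 (insert('s')): buffer="sckqsvostnzis" (len 13), cursors c1@1 c2@5 c3@8 c4@13, authorship 1...2..3....4
After op 3 (delete): buffer="ckqvotnzi" (len 9), cursors c1@0 c2@3 c3@5 c4@9, authorship .........
After op 4 (delete): buffer="ckvtnz" (len 6), cursors c1@0 c2@2 c3@3 c4@6, authorship ......
After op 5 (delete): buffer="ctn" (len 3), cursors c1@0 c2@1 c3@1 c4@3, authorship ...
After op 6 (insert('x')): buffer="xcxxtnx" (len 7), cursors c1@1 c2@4 c3@4 c4@7, authorship 1.23..4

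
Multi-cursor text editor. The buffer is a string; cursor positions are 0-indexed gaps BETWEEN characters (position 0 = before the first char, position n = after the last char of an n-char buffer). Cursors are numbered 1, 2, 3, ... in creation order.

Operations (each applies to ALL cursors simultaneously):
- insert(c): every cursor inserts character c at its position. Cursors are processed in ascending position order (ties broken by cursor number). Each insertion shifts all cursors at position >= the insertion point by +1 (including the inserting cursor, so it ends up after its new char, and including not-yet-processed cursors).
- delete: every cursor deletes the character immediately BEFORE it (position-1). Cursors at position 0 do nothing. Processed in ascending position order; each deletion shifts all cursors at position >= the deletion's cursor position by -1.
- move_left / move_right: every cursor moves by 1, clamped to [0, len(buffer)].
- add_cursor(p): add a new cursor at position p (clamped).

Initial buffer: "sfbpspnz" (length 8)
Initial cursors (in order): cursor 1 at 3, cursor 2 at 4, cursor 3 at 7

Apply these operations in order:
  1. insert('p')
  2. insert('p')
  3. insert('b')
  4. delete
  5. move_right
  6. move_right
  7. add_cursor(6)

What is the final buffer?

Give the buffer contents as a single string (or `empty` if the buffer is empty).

After op 1 (insert('p')): buffer="sfbpppspnpz" (len 11), cursors c1@4 c2@6 c3@10, authorship ...1.2...3.
After op 2 (insert('p')): buffer="sfbpppppspnppz" (len 14), cursors c1@5 c2@8 c3@13, authorship ...11.22...33.
After op 3 (insert('b')): buffer="sfbppbpppbspnppbz" (len 17), cursors c1@6 c2@10 c3@16, authorship ...111.222...333.
After op 4 (delete): buffer="sfbpppppspnppz" (len 14), cursors c1@5 c2@8 c3@13, authorship ...11.22...33.
After op 5 (move_right): buffer="sfbpppppspnppz" (len 14), cursors c1@6 c2@9 c3@14, authorship ...11.22...33.
After op 6 (move_right): buffer="sfbpppppspnppz" (len 14), cursors c1@7 c2@10 c3@14, authorship ...11.22...33.
After op 7 (add_cursor(6)): buffer="sfbpppppspnppz" (len 14), cursors c4@6 c1@7 c2@10 c3@14, authorship ...11.22...33.

Answer: sfbpppppspnppz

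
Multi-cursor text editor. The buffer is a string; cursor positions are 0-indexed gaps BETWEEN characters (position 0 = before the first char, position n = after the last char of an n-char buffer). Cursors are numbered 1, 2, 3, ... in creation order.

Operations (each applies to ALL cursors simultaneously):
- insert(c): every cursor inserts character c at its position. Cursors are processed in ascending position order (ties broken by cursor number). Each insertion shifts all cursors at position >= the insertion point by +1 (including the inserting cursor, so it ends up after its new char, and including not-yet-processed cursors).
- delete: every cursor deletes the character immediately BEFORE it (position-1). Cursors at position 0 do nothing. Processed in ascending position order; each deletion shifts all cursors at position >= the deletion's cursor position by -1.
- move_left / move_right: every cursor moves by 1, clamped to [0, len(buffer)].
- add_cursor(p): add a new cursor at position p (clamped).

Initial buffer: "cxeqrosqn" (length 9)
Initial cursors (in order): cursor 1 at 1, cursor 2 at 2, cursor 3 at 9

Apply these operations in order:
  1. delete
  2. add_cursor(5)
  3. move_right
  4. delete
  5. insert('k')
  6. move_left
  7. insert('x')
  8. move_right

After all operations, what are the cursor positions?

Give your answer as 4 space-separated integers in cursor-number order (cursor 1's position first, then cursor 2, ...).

Answer: 4 4 11 11

Derivation:
After op 1 (delete): buffer="eqrosq" (len 6), cursors c1@0 c2@0 c3@6, authorship ......
After op 2 (add_cursor(5)): buffer="eqrosq" (len 6), cursors c1@0 c2@0 c4@5 c3@6, authorship ......
After op 3 (move_right): buffer="eqrosq" (len 6), cursors c1@1 c2@1 c3@6 c4@6, authorship ......
After op 4 (delete): buffer="qro" (len 3), cursors c1@0 c2@0 c3@3 c4@3, authorship ...
After op 5 (insert('k')): buffer="kkqrokk" (len 7), cursors c1@2 c2@2 c3@7 c4@7, authorship 12...34
After op 6 (move_left): buffer="kkqrokk" (len 7), cursors c1@1 c2@1 c3@6 c4@6, authorship 12...34
After op 7 (insert('x')): buffer="kxxkqrokxxk" (len 11), cursors c1@3 c2@3 c3@10 c4@10, authorship 1122...3344
After op 8 (move_right): buffer="kxxkqrokxxk" (len 11), cursors c1@4 c2@4 c3@11 c4@11, authorship 1122...3344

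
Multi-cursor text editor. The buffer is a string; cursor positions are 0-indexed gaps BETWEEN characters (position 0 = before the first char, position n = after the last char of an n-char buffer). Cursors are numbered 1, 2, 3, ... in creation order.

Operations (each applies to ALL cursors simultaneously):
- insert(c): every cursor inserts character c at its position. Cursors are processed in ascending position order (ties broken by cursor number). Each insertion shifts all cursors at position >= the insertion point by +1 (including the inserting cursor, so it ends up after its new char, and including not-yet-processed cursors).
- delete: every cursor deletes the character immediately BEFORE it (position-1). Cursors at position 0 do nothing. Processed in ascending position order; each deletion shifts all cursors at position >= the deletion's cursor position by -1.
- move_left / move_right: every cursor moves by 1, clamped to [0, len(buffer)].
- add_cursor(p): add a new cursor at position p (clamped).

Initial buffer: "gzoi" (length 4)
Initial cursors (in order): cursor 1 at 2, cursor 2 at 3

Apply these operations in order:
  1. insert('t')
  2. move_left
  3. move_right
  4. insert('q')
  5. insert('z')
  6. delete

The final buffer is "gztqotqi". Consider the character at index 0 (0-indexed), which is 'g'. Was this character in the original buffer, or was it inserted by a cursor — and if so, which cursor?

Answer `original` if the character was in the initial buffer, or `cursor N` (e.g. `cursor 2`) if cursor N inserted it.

Answer: original

Derivation:
After op 1 (insert('t')): buffer="gztoti" (len 6), cursors c1@3 c2@5, authorship ..1.2.
After op 2 (move_left): buffer="gztoti" (len 6), cursors c1@2 c2@4, authorship ..1.2.
After op 3 (move_right): buffer="gztoti" (len 6), cursors c1@3 c2@5, authorship ..1.2.
After op 4 (insert('q')): buffer="gztqotqi" (len 8), cursors c1@4 c2@7, authorship ..11.22.
After op 5 (insert('z')): buffer="gztqzotqzi" (len 10), cursors c1@5 c2@9, authorship ..111.222.
After op 6 (delete): buffer="gztqotqi" (len 8), cursors c1@4 c2@7, authorship ..11.22.
Authorship (.=original, N=cursor N): . . 1 1 . 2 2 .
Index 0: author = original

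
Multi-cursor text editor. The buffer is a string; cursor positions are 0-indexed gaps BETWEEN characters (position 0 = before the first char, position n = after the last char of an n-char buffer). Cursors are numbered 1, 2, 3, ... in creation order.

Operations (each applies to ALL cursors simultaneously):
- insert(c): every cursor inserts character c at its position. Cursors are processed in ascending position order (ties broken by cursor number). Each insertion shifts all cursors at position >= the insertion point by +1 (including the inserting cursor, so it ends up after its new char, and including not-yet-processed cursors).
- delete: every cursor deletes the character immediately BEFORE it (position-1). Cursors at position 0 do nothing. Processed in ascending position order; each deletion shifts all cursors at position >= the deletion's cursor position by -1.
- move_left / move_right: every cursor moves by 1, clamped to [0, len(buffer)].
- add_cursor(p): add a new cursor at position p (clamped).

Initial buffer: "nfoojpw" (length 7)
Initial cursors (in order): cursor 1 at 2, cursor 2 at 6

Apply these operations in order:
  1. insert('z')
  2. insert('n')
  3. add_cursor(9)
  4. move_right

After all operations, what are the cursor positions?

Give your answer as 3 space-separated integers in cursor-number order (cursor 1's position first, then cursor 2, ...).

Answer: 5 11 10

Derivation:
After op 1 (insert('z')): buffer="nfzoojpzw" (len 9), cursors c1@3 c2@8, authorship ..1....2.
After op 2 (insert('n')): buffer="nfznoojpznw" (len 11), cursors c1@4 c2@10, authorship ..11....22.
After op 3 (add_cursor(9)): buffer="nfznoojpznw" (len 11), cursors c1@4 c3@9 c2@10, authorship ..11....22.
After op 4 (move_right): buffer="nfznoojpznw" (len 11), cursors c1@5 c3@10 c2@11, authorship ..11....22.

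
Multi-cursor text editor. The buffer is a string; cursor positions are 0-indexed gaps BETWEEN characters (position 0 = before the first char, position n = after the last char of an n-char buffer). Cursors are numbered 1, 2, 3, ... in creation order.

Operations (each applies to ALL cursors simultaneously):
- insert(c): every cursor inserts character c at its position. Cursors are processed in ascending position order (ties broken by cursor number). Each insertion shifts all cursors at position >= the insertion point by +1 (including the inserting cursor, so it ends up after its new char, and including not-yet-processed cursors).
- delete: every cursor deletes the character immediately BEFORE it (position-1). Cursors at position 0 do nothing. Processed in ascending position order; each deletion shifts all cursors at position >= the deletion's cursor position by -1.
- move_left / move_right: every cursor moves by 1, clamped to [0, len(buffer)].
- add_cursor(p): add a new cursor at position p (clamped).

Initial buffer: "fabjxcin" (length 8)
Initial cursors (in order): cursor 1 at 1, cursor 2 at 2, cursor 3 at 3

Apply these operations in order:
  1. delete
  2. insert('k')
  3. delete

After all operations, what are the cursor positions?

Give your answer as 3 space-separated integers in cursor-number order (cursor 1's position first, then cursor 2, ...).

After op 1 (delete): buffer="jxcin" (len 5), cursors c1@0 c2@0 c3@0, authorship .....
After op 2 (insert('k')): buffer="kkkjxcin" (len 8), cursors c1@3 c2@3 c3@3, authorship 123.....
After op 3 (delete): buffer="jxcin" (len 5), cursors c1@0 c2@0 c3@0, authorship .....

Answer: 0 0 0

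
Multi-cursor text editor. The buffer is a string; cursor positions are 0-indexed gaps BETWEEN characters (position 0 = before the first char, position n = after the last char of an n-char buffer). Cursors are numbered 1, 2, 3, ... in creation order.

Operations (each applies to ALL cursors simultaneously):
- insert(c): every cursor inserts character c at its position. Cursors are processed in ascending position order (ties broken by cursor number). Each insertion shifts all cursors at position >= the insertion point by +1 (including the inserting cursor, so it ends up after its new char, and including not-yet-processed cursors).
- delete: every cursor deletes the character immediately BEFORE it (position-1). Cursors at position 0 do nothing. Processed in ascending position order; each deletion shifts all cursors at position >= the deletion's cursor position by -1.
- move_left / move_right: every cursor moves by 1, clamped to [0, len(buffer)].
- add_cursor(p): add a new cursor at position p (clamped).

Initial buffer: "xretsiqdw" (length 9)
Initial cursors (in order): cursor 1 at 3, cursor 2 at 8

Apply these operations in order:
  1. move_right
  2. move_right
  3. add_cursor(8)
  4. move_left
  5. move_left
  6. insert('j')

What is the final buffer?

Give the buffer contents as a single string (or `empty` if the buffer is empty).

After op 1 (move_right): buffer="xretsiqdw" (len 9), cursors c1@4 c2@9, authorship .........
After op 2 (move_right): buffer="xretsiqdw" (len 9), cursors c1@5 c2@9, authorship .........
After op 3 (add_cursor(8)): buffer="xretsiqdw" (len 9), cursors c1@5 c3@8 c2@9, authorship .........
After op 4 (move_left): buffer="xretsiqdw" (len 9), cursors c1@4 c3@7 c2@8, authorship .........
After op 5 (move_left): buffer="xretsiqdw" (len 9), cursors c1@3 c3@6 c2@7, authorship .........
After op 6 (insert('j')): buffer="xrejtsijqjdw" (len 12), cursors c1@4 c3@8 c2@10, authorship ...1...3.2..

Answer: xrejtsijqjdw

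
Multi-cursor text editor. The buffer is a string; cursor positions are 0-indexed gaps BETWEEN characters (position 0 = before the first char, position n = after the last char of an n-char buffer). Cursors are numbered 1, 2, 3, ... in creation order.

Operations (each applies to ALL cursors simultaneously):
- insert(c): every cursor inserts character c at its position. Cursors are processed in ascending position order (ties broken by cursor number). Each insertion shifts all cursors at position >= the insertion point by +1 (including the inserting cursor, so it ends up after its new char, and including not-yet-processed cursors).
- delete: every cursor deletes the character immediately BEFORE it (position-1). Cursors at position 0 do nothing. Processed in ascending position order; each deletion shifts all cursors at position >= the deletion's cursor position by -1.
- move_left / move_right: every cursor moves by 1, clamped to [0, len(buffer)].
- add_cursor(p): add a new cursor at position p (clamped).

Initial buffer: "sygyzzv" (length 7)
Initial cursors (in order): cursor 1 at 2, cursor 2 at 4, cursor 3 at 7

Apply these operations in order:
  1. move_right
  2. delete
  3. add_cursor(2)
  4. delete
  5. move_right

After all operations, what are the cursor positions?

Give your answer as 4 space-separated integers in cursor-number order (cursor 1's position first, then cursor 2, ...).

After op 1 (move_right): buffer="sygyzzv" (len 7), cursors c1@3 c2@5 c3@7, authorship .......
After op 2 (delete): buffer="syyz" (len 4), cursors c1@2 c2@3 c3@4, authorship ....
After op 3 (add_cursor(2)): buffer="syyz" (len 4), cursors c1@2 c4@2 c2@3 c3@4, authorship ....
After op 4 (delete): buffer="" (len 0), cursors c1@0 c2@0 c3@0 c4@0, authorship 
After op 5 (move_right): buffer="" (len 0), cursors c1@0 c2@0 c3@0 c4@0, authorship 

Answer: 0 0 0 0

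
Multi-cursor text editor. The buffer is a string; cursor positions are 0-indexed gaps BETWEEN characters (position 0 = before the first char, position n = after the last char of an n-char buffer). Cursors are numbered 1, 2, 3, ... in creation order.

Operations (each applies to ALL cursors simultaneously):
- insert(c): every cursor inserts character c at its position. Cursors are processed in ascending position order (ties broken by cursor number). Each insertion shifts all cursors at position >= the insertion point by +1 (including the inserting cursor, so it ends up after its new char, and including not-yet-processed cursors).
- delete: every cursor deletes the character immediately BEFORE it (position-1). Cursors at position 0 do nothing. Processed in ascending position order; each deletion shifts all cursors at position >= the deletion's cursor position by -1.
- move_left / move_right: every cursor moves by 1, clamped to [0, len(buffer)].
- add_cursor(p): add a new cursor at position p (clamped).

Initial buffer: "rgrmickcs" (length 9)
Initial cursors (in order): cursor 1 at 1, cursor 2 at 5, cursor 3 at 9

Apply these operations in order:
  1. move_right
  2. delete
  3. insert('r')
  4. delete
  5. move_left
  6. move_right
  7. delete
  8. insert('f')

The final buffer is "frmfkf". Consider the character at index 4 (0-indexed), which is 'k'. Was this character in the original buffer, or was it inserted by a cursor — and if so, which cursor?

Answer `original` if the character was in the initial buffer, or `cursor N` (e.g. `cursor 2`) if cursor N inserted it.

Answer: original

Derivation:
After op 1 (move_right): buffer="rgrmickcs" (len 9), cursors c1@2 c2@6 c3@9, authorship .........
After op 2 (delete): buffer="rrmikc" (len 6), cursors c1@1 c2@4 c3@6, authorship ......
After op 3 (insert('r')): buffer="rrrmirkcr" (len 9), cursors c1@2 c2@6 c3@9, authorship .1...2..3
After op 4 (delete): buffer="rrmikc" (len 6), cursors c1@1 c2@4 c3@6, authorship ......
After op 5 (move_left): buffer="rrmikc" (len 6), cursors c1@0 c2@3 c3@5, authorship ......
After op 6 (move_right): buffer="rrmikc" (len 6), cursors c1@1 c2@4 c3@6, authorship ......
After op 7 (delete): buffer="rmk" (len 3), cursors c1@0 c2@2 c3@3, authorship ...
After op 8 (insert('f')): buffer="frmfkf" (len 6), cursors c1@1 c2@4 c3@6, authorship 1..2.3
Authorship (.=original, N=cursor N): 1 . . 2 . 3
Index 4: author = original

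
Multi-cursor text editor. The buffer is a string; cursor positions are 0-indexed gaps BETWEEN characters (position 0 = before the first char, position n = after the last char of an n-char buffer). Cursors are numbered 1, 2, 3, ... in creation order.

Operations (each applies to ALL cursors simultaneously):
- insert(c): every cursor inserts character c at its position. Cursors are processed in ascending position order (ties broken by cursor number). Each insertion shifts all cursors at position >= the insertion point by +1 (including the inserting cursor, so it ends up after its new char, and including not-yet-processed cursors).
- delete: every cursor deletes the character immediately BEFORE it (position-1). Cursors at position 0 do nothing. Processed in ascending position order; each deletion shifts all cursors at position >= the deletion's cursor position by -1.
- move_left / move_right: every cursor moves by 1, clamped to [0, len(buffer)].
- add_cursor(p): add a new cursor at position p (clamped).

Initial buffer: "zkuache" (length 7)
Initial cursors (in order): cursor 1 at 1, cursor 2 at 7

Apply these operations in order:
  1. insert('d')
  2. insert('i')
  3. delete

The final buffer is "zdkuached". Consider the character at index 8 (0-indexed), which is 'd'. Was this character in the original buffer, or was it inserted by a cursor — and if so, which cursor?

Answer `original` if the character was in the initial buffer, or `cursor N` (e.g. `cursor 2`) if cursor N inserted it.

After op 1 (insert('d')): buffer="zdkuached" (len 9), cursors c1@2 c2@9, authorship .1......2
After op 2 (insert('i')): buffer="zdikuachedi" (len 11), cursors c1@3 c2@11, authorship .11......22
After op 3 (delete): buffer="zdkuached" (len 9), cursors c1@2 c2@9, authorship .1......2
Authorship (.=original, N=cursor N): . 1 . . . . . . 2
Index 8: author = 2

Answer: cursor 2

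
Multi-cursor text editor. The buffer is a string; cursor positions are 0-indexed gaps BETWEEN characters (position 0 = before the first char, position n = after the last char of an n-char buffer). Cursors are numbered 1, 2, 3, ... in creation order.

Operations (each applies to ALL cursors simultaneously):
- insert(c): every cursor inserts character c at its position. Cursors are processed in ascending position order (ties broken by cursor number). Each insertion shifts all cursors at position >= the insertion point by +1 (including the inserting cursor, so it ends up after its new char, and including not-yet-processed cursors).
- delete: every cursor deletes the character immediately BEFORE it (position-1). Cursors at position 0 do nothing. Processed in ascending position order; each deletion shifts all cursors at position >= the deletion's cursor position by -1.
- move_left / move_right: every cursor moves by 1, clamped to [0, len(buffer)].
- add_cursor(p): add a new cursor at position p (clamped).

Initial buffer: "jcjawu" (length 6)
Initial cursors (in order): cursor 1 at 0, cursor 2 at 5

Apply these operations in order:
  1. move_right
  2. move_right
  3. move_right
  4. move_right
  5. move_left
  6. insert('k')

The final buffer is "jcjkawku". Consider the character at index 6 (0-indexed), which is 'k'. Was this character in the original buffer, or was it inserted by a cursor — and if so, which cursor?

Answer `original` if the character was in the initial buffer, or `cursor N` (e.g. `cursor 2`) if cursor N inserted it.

After op 1 (move_right): buffer="jcjawu" (len 6), cursors c1@1 c2@6, authorship ......
After op 2 (move_right): buffer="jcjawu" (len 6), cursors c1@2 c2@6, authorship ......
After op 3 (move_right): buffer="jcjawu" (len 6), cursors c1@3 c2@6, authorship ......
After op 4 (move_right): buffer="jcjawu" (len 6), cursors c1@4 c2@6, authorship ......
After op 5 (move_left): buffer="jcjawu" (len 6), cursors c1@3 c2@5, authorship ......
After op 6 (insert('k')): buffer="jcjkawku" (len 8), cursors c1@4 c2@7, authorship ...1..2.
Authorship (.=original, N=cursor N): . . . 1 . . 2 .
Index 6: author = 2

Answer: cursor 2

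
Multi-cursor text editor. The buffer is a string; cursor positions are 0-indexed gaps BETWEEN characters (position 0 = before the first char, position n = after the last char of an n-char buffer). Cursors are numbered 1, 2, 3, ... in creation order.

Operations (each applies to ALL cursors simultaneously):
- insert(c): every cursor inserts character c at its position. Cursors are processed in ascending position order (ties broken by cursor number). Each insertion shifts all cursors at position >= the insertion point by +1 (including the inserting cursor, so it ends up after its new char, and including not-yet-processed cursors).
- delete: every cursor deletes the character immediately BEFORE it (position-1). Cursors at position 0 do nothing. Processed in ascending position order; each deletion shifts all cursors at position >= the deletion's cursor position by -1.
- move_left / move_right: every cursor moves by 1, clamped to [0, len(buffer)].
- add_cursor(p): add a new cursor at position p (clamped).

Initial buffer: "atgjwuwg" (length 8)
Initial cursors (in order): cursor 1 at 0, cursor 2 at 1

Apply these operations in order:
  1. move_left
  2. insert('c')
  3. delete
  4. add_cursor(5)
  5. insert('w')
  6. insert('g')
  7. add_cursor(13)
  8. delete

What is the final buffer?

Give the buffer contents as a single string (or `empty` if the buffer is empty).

After op 1 (move_left): buffer="atgjwuwg" (len 8), cursors c1@0 c2@0, authorship ........
After op 2 (insert('c')): buffer="ccatgjwuwg" (len 10), cursors c1@2 c2@2, authorship 12........
After op 3 (delete): buffer="atgjwuwg" (len 8), cursors c1@0 c2@0, authorship ........
After op 4 (add_cursor(5)): buffer="atgjwuwg" (len 8), cursors c1@0 c2@0 c3@5, authorship ........
After op 5 (insert('w')): buffer="wwatgjwwuwg" (len 11), cursors c1@2 c2@2 c3@8, authorship 12.....3...
After op 6 (insert('g')): buffer="wwggatgjwwguwg" (len 14), cursors c1@4 c2@4 c3@11, authorship 1212.....33...
After op 7 (add_cursor(13)): buffer="wwggatgjwwguwg" (len 14), cursors c1@4 c2@4 c3@11 c4@13, authorship 1212.....33...
After op 8 (delete): buffer="wwatgjwwug" (len 10), cursors c1@2 c2@2 c3@8 c4@9, authorship 12.....3..

Answer: wwatgjwwug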